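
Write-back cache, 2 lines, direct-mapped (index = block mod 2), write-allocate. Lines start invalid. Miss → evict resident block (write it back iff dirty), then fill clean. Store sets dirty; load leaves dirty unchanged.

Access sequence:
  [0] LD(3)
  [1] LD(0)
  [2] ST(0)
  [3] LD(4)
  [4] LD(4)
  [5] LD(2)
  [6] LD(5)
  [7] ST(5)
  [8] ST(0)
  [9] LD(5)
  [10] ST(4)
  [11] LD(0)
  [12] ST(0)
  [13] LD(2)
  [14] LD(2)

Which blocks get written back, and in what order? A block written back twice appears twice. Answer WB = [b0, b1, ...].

0: R B3 → L1 miss [-]
1: R B0 → L0 miss [-]
2: W B0 → L0 hit [D]
3: R B4 → L0 miss wb→B0 [-]
4: R B4 → L0 hit [-]
5: R B2 → L0 miss [-]
6: R B5 → L1 miss [-]
7: W B5 → L1 hit [D]
8: W B0 → L0 miss [D]
9: R B5 → L1 hit [D]
10: W B4 → L0 miss wb→B0 [D]
11: R B0 → L0 miss wb→B4 [-]
12: W B0 → L0 hit [D]
13: R B2 → L0 miss wb→B0 [-]
14: R B2 → L0 hit [-]

WB = [0, 0, 4, 0]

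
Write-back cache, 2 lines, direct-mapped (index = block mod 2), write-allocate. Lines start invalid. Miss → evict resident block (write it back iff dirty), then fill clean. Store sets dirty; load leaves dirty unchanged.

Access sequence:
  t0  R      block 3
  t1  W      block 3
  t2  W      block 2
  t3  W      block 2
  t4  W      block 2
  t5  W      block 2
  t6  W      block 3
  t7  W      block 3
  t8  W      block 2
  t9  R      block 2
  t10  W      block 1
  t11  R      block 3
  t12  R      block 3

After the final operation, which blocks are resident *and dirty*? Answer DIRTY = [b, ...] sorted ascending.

DIRTY = [2]

  0 | R B3 → L1 miss [-]
  1 | W B3 → L1 hit [D]
  2 | W B2 → L0 miss [D]
  3 | W B2 → L0 hit [D]
  4 | W B2 → L0 hit [D]
  5 | W B2 → L0 hit [D]
  6 | W B3 → L1 hit [D]
  7 | W B3 → L1 hit [D]
  8 | W B2 → L0 hit [D]
  9 | R B2 → L0 hit [D]
  10 | W B1 → L1 miss wb→B3 [D]
  11 | R B3 → L1 miss wb→B1 [-]
  12 | R B3 → L1 hit [-]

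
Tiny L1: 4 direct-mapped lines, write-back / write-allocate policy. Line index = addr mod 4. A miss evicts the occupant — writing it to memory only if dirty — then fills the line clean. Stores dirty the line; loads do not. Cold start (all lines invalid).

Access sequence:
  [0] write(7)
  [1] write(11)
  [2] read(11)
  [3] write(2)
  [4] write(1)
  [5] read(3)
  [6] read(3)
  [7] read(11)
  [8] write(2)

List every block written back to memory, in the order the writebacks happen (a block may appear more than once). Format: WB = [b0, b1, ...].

WB = [7, 11]

  0 | W B7 → L3 miss [D]
  1 | W B11 → L3 miss wb→B7 [D]
  2 | R B11 → L3 hit [D]
  3 | W B2 → L2 miss [D]
  4 | W B1 → L1 miss [D]
  5 | R B3 → L3 miss wb→B11 [-]
  6 | R B3 → L3 hit [-]
  7 | R B11 → L3 miss [-]
  8 | W B2 → L2 hit [D]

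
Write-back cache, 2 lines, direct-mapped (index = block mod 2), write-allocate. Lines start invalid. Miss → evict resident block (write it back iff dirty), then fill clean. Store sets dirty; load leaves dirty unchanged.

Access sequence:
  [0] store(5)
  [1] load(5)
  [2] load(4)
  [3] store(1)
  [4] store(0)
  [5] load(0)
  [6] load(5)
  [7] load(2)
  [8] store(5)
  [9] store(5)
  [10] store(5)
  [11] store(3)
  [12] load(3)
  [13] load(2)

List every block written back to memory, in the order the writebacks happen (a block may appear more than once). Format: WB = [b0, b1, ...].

0: W B5 → L1 miss [D]
1: R B5 → L1 hit [D]
2: R B4 → L0 miss [-]
3: W B1 → L1 miss wb→B5 [D]
4: W B0 → L0 miss [D]
5: R B0 → L0 hit [D]
6: R B5 → L1 miss wb→B1 [-]
7: R B2 → L0 miss wb→B0 [-]
8: W B5 → L1 hit [D]
9: W B5 → L1 hit [D]
10: W B5 → L1 hit [D]
11: W B3 → L1 miss wb→B5 [D]
12: R B3 → L1 hit [D]
13: R B2 → L0 hit [-]

WB = [5, 1, 0, 5]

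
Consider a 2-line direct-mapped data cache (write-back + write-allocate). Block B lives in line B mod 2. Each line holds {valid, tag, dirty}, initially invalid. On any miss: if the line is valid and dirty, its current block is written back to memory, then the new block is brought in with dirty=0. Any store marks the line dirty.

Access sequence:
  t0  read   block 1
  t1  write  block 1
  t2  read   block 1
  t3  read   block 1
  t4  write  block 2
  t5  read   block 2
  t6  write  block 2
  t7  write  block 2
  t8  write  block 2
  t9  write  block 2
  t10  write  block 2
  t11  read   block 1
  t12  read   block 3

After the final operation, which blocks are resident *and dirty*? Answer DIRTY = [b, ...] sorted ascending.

DIRTY = [2]

  0 | R B1 → L1 miss [-]
  1 | W B1 → L1 hit [D]
  2 | R B1 → L1 hit [D]
  3 | R B1 → L1 hit [D]
  4 | W B2 → L0 miss [D]
  5 | R B2 → L0 hit [D]
  6 | W B2 → L0 hit [D]
  7 | W B2 → L0 hit [D]
  8 | W B2 → L0 hit [D]
  9 | W B2 → L0 hit [D]
  10 | W B2 → L0 hit [D]
  11 | R B1 → L1 hit [D]
  12 | R B3 → L1 miss wb→B1 [-]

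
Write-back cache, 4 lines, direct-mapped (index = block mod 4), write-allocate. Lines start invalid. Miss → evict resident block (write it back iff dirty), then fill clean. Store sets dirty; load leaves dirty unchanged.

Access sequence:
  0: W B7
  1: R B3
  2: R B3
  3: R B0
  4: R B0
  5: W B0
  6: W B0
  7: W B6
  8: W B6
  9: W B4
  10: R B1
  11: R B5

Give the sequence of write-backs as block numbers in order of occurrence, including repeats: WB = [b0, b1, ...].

WB = [7, 0]

0: W B7 → L3 miss [D]
1: R B3 → L3 miss wb→B7 [-]
2: R B3 → L3 hit [-]
3: R B0 → L0 miss [-]
4: R B0 → L0 hit [-]
5: W B0 → L0 hit [D]
6: W B0 → L0 hit [D]
7: W B6 → L2 miss [D]
8: W B6 → L2 hit [D]
9: W B4 → L0 miss wb→B0 [D]
10: R B1 → L1 miss [-]
11: R B5 → L1 miss [-]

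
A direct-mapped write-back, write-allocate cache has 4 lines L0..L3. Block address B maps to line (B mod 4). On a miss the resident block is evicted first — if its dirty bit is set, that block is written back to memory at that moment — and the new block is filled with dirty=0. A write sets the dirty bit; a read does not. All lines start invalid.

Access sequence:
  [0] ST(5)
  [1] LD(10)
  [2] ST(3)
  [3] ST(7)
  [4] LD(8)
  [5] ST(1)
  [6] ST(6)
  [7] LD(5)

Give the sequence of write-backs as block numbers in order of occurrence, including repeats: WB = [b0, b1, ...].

0: W B5 -> L1 miss  d=D]
1: R B10 -> L2 miss  d=-]
2: W B3 -> L3 miss  d=D]
3: W B7 -> L3 miss wb->B3  d=D]
4: R B8 -> L0 miss  d=-]
5: W B1 -> L1 miss wb->B5  d=D]
6: W B6 -> L2 miss  d=D]
7: R B5 -> L1 miss wb->B1  d=-]

WB = [3, 5, 1]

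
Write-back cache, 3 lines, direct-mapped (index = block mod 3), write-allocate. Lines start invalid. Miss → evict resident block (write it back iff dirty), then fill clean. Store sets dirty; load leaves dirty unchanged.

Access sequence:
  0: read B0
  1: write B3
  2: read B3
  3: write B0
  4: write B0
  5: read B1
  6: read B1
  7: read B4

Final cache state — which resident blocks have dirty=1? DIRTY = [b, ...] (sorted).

DIRTY = [0]

  0 | R B0 → L0 miss [-]
  1 | W B3 → L0 miss [D]
  2 | R B3 → L0 hit [D]
  3 | W B0 → L0 miss wb→B3 [D]
  4 | W B0 → L0 hit [D]
  5 | R B1 → L1 miss [-]
  6 | R B1 → L1 hit [-]
  7 | R B4 → L1 miss [-]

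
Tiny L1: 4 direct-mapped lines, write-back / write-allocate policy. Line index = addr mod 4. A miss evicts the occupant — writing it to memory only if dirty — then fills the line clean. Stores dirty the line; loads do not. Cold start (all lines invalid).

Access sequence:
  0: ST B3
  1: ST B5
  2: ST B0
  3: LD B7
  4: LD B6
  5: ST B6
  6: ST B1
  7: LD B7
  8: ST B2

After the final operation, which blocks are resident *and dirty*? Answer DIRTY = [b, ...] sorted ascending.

0: W B3 -> L3 miss  d=D]
1: W B5 -> L1 miss  d=D]
2: W B0 -> L0 miss  d=D]
3: R B7 -> L3 miss wb->B3  d=-]
4: R B6 -> L2 miss  d=-]
5: W B6 -> L2 hit  d=D]
6: W B1 -> L1 miss wb->B5  d=D]
7: R B7 -> L3 hit  d=-]
8: W B2 -> L2 miss wb->B6  d=D]

DIRTY = [0, 1, 2]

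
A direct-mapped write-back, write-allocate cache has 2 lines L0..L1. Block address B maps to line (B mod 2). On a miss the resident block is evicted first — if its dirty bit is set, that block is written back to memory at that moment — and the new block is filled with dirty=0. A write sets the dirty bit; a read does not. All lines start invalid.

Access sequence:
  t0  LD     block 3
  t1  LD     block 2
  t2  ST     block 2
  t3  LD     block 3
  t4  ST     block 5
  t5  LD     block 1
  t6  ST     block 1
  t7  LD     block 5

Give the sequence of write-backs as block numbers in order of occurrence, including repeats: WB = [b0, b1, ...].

0: R B3 -> L1 miss  d=-]
1: R B2 -> L0 miss  d=-]
2: W B2 -> L0 hit  d=D]
3: R B3 -> L1 hit  d=-]
4: W B5 -> L1 miss  d=D]
5: R B1 -> L1 miss wb->B5  d=-]
6: W B1 -> L1 hit  d=D]
7: R B5 -> L1 miss wb->B1  d=-]

WB = [5, 1]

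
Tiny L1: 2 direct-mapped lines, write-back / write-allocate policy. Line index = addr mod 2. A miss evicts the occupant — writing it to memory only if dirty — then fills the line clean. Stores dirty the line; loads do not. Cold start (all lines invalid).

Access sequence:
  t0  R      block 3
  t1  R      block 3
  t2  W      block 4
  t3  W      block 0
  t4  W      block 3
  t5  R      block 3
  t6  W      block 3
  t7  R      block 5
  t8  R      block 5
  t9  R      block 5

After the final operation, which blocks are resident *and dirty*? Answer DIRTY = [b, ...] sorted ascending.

DIRTY = [0]

  0 | R B3 → L1 miss [-]
  1 | R B3 → L1 hit [-]
  2 | W B4 → L0 miss [D]
  3 | W B0 → L0 miss wb→B4 [D]
  4 | W B3 → L1 hit [D]
  5 | R B3 → L1 hit [D]
  6 | W B3 → L1 hit [D]
  7 | R B5 → L1 miss wb→B3 [-]
  8 | R B5 → L1 hit [-]
  9 | R B5 → L1 hit [-]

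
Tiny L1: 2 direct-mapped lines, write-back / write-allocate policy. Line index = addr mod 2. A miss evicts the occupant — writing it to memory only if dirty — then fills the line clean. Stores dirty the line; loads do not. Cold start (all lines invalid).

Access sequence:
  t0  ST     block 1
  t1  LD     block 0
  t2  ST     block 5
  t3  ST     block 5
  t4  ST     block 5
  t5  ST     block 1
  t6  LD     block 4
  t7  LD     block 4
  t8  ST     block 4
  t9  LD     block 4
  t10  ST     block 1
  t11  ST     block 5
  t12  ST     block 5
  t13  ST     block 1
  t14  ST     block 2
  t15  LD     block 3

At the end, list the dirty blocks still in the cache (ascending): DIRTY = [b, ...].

DIRTY = [2]

0: W B1 → L1 miss [D]
1: R B0 → L0 miss [-]
2: W B5 → L1 miss wb→B1 [D]
3: W B5 → L1 hit [D]
4: W B5 → L1 hit [D]
5: W B1 → L1 miss wb→B5 [D]
6: R B4 → L0 miss [-]
7: R B4 → L0 hit [-]
8: W B4 → L0 hit [D]
9: R B4 → L0 hit [D]
10: W B1 → L1 hit [D]
11: W B5 → L1 miss wb→B1 [D]
12: W B5 → L1 hit [D]
13: W B1 → L1 miss wb→B5 [D]
14: W B2 → L0 miss wb→B4 [D]
15: R B3 → L1 miss wb→B1 [-]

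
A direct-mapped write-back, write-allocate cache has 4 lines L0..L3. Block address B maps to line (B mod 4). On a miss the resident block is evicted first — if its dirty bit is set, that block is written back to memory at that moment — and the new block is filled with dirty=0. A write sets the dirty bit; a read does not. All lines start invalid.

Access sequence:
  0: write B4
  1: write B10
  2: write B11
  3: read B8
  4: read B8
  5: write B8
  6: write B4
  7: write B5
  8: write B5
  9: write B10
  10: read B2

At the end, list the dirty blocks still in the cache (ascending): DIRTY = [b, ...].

0: W B4 → L0 miss [D]
1: W B10 → L2 miss [D]
2: W B11 → L3 miss [D]
3: R B8 → L0 miss wb→B4 [-]
4: R B8 → L0 hit [-]
5: W B8 → L0 hit [D]
6: W B4 → L0 miss wb→B8 [D]
7: W B5 → L1 miss [D]
8: W B5 → L1 hit [D]
9: W B10 → L2 hit [D]
10: R B2 → L2 miss wb→B10 [-]

DIRTY = [4, 5, 11]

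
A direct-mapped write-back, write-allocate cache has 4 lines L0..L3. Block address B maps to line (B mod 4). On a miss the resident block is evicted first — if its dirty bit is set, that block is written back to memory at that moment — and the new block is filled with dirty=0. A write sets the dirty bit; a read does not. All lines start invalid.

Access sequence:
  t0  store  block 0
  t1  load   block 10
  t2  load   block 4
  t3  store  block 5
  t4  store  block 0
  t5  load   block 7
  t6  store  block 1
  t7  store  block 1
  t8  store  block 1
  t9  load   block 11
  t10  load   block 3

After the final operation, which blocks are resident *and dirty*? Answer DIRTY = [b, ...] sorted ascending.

DIRTY = [0, 1]

  0 | W B0 → L0 miss [D]
  1 | R B10 → L2 miss [-]
  2 | R B4 → L0 miss wb→B0 [-]
  3 | W B5 → L1 miss [D]
  4 | W B0 → L0 miss [D]
  5 | R B7 → L3 miss [-]
  6 | W B1 → L1 miss wb→B5 [D]
  7 | W B1 → L1 hit [D]
  8 | W B1 → L1 hit [D]
  9 | R B11 → L3 miss [-]
  10 | R B3 → L3 miss [-]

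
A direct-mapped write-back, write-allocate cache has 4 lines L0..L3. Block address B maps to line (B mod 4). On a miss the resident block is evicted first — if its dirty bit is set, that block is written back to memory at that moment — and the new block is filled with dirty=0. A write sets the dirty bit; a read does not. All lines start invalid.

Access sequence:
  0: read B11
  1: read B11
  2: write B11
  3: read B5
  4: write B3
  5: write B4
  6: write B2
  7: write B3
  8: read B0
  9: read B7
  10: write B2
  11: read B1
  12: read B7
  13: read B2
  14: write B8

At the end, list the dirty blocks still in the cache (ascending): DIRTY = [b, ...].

0: R B11 → L3 miss [-]
1: R B11 → L3 hit [-]
2: W B11 → L3 hit [D]
3: R B5 → L1 miss [-]
4: W B3 → L3 miss wb→B11 [D]
5: W B4 → L0 miss [D]
6: W B2 → L2 miss [D]
7: W B3 → L3 hit [D]
8: R B0 → L0 miss wb→B4 [-]
9: R B7 → L3 miss wb→B3 [-]
10: W B2 → L2 hit [D]
11: R B1 → L1 miss [-]
12: R B7 → L3 hit [-]
13: R B2 → L2 hit [D]
14: W B8 → L0 miss [D]

DIRTY = [2, 8]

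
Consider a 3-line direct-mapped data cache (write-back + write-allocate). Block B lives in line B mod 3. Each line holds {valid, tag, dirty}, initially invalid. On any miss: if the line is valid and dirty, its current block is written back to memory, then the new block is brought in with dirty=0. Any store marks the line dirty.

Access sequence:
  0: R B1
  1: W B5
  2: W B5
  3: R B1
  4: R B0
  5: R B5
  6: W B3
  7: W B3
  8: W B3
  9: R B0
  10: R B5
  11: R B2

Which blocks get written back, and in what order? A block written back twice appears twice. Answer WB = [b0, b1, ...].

0: R B1 → L1 miss [-]
1: W B5 → L2 miss [D]
2: W B5 → L2 hit [D]
3: R B1 → L1 hit [-]
4: R B0 → L0 miss [-]
5: R B5 → L2 hit [D]
6: W B3 → L0 miss [D]
7: W B3 → L0 hit [D]
8: W B3 → L0 hit [D]
9: R B0 → L0 miss wb→B3 [-]
10: R B5 → L2 hit [D]
11: R B2 → L2 miss wb→B5 [-]

WB = [3, 5]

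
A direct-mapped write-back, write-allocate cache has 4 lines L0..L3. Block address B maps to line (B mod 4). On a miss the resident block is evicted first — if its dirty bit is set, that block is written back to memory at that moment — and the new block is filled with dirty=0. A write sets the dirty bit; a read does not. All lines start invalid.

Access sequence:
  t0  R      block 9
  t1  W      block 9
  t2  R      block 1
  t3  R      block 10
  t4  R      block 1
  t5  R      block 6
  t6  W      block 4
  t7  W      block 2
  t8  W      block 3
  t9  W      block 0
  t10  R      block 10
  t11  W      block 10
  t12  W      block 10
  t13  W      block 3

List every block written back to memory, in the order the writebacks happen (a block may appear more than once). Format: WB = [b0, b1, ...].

0: R B9 → L1 miss [-]
1: W B9 → L1 hit [D]
2: R B1 → L1 miss wb→B9 [-]
3: R B10 → L2 miss [-]
4: R B1 → L1 hit [-]
5: R B6 → L2 miss [-]
6: W B4 → L0 miss [D]
7: W B2 → L2 miss [D]
8: W B3 → L3 miss [D]
9: W B0 → L0 miss wb→B4 [D]
10: R B10 → L2 miss wb→B2 [-]
11: W B10 → L2 hit [D]
12: W B10 → L2 hit [D]
13: W B3 → L3 hit [D]

WB = [9, 4, 2]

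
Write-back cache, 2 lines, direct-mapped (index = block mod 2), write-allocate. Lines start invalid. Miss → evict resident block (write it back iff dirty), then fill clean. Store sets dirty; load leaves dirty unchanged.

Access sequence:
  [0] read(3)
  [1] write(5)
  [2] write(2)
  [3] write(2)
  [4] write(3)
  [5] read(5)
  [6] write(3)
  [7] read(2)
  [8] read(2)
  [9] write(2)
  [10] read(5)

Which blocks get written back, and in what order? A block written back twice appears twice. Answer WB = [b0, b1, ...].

WB = [5, 3, 3]

0: R B3 -> L1 miss  d=-]
1: W B5 -> L1 miss  d=D]
2: W B2 -> L0 miss  d=D]
3: W B2 -> L0 hit  d=D]
4: W B3 -> L1 miss wb->B5  d=D]
5: R B5 -> L1 miss wb->B3  d=-]
6: W B3 -> L1 miss  d=D]
7: R B2 -> L0 hit  d=D]
8: R B2 -> L0 hit  d=D]
9: W B2 -> L0 hit  d=D]
10: R B5 -> L1 miss wb->B3  d=-]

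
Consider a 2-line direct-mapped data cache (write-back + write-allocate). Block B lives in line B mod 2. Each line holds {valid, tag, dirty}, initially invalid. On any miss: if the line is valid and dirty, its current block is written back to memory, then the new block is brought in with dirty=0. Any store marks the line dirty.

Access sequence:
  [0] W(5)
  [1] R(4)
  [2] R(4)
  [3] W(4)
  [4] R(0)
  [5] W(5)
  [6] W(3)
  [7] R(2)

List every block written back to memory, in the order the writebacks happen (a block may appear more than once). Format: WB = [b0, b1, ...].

WB = [4, 5]

0: W B5 -> L1 miss  d=D]
1: R B4 -> L0 miss  d=-]
2: R B4 -> L0 hit  d=-]
3: W B4 -> L0 hit  d=D]
4: R B0 -> L0 miss wb->B4  d=-]
5: W B5 -> L1 hit  d=D]
6: W B3 -> L1 miss wb->B5  d=D]
7: R B2 -> L0 miss  d=-]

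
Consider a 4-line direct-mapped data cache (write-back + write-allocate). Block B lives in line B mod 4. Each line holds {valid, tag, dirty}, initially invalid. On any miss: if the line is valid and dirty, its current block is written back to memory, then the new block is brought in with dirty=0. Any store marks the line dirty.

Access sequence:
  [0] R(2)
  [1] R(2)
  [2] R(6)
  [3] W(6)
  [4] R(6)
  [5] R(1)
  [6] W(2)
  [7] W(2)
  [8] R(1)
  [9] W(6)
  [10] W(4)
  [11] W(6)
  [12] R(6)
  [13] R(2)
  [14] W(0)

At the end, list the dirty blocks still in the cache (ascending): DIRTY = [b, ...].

DIRTY = [0]

  0 | R B2 → L2 miss [-]
  1 | R B2 → L2 hit [-]
  2 | R B6 → L2 miss [-]
  3 | W B6 → L2 hit [D]
  4 | R B6 → L2 hit [D]
  5 | R B1 → L1 miss [-]
  6 | W B2 → L2 miss wb→B6 [D]
  7 | W B2 → L2 hit [D]
  8 | R B1 → L1 hit [-]
  9 | W B6 → L2 miss wb→B2 [D]
  10 | W B4 → L0 miss [D]
  11 | W B6 → L2 hit [D]
  12 | R B6 → L2 hit [D]
  13 | R B2 → L2 miss wb→B6 [-]
  14 | W B0 → L0 miss wb→B4 [D]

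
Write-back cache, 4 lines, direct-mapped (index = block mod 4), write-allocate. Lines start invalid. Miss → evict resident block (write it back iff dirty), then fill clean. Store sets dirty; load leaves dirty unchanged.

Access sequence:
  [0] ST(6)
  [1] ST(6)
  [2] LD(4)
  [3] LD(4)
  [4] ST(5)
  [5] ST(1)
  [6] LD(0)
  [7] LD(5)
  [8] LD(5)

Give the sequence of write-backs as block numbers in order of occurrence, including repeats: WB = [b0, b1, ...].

0: W B6 -> L2 miss  d=D]
1: W B6 -> L2 hit  d=D]
2: R B4 -> L0 miss  d=-]
3: R B4 -> L0 hit  d=-]
4: W B5 -> L1 miss  d=D]
5: W B1 -> L1 miss wb->B5  d=D]
6: R B0 -> L0 miss  d=-]
7: R B5 -> L1 miss wb->B1  d=-]
8: R B5 -> L1 hit  d=-]

WB = [5, 1]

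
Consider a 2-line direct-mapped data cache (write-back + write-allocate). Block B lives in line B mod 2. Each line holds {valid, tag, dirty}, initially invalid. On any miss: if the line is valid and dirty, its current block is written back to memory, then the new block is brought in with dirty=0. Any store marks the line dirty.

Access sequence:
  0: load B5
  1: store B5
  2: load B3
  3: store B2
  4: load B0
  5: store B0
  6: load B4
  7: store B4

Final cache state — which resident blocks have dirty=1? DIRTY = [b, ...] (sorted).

DIRTY = [4]

0: R B5 → L1 miss [-]
1: W B5 → L1 hit [D]
2: R B3 → L1 miss wb→B5 [-]
3: W B2 → L0 miss [D]
4: R B0 → L0 miss wb→B2 [-]
5: W B0 → L0 hit [D]
6: R B4 → L0 miss wb→B0 [-]
7: W B4 → L0 hit [D]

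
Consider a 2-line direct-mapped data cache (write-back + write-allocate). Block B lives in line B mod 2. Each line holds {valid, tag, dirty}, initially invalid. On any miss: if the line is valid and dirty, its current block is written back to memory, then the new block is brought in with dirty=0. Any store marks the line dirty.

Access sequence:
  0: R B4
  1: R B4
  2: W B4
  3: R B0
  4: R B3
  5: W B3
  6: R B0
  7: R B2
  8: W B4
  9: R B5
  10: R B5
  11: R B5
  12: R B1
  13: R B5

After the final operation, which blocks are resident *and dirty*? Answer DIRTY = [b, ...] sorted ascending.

0: R B4 -> L0 miss  d=-]
1: R B4 -> L0 hit  d=-]
2: W B4 -> L0 hit  d=D]
3: R B0 -> L0 miss wb->B4  d=-]
4: R B3 -> L1 miss  d=-]
5: W B3 -> L1 hit  d=D]
6: R B0 -> L0 hit  d=-]
7: R B2 -> L0 miss  d=-]
8: W B4 -> L0 miss  d=D]
9: R B5 -> L1 miss wb->B3  d=-]
10: R B5 -> L1 hit  d=-]
11: R B5 -> L1 hit  d=-]
12: R B1 -> L1 miss  d=-]
13: R B5 -> L1 miss  d=-]

DIRTY = [4]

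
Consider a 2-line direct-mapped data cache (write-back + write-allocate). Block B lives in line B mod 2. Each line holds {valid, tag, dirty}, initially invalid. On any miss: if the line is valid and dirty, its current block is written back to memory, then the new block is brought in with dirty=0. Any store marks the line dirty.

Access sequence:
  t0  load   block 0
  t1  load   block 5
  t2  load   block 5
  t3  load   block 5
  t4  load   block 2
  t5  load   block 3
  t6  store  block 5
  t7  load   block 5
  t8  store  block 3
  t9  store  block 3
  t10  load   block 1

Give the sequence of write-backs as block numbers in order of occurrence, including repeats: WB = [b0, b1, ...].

0: R B0 → L0 miss [-]
1: R B5 → L1 miss [-]
2: R B5 → L1 hit [-]
3: R B5 → L1 hit [-]
4: R B2 → L0 miss [-]
5: R B3 → L1 miss [-]
6: W B5 → L1 miss [D]
7: R B5 → L1 hit [D]
8: W B3 → L1 miss wb→B5 [D]
9: W B3 → L1 hit [D]
10: R B1 → L1 miss wb→B3 [-]

WB = [5, 3]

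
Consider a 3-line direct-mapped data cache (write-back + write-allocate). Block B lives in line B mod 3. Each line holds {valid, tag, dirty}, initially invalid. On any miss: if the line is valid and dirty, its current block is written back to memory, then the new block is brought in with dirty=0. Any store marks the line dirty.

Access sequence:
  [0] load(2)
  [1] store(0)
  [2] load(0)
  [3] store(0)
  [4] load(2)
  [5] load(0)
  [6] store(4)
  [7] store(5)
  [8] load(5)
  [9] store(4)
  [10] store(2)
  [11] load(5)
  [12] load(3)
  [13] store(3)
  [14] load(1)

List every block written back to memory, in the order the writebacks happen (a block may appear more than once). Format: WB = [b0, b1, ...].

  0 | R B2 → L2 miss [-]
  1 | W B0 → L0 miss [D]
  2 | R B0 → L0 hit [D]
  3 | W B0 → L0 hit [D]
  4 | R B2 → L2 hit [-]
  5 | R B0 → L0 hit [D]
  6 | W B4 → L1 miss [D]
  7 | W B5 → L2 miss [D]
  8 | R B5 → L2 hit [D]
  9 | W B4 → L1 hit [D]
  10 | W B2 → L2 miss wb→B5 [D]
  11 | R B5 → L2 miss wb→B2 [-]
  12 | R B3 → L0 miss wb→B0 [-]
  13 | W B3 → L0 hit [D]
  14 | R B1 → L1 miss wb→B4 [-]

WB = [5, 2, 0, 4]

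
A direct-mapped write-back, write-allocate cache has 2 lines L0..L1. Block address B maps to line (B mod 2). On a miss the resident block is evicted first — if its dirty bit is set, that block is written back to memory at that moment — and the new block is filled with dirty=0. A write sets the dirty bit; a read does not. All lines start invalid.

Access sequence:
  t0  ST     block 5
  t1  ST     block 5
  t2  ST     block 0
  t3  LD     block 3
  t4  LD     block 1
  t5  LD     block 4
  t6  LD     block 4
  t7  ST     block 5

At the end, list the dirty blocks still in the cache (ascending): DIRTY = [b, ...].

DIRTY = [5]

0: W B5 → L1 miss [D]
1: W B5 → L1 hit [D]
2: W B0 → L0 miss [D]
3: R B3 → L1 miss wb→B5 [-]
4: R B1 → L1 miss [-]
5: R B4 → L0 miss wb→B0 [-]
6: R B4 → L0 hit [-]
7: W B5 → L1 miss [D]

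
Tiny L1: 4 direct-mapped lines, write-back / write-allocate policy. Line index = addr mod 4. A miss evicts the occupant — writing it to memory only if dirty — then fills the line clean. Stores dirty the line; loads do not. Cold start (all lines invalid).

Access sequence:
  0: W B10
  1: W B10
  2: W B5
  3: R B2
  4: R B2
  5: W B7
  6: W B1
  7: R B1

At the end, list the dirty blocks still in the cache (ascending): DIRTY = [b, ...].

DIRTY = [1, 7]

  0 | W B10 → L2 miss [D]
  1 | W B10 → L2 hit [D]
  2 | W B5 → L1 miss [D]
  3 | R B2 → L2 miss wb→B10 [-]
  4 | R B2 → L2 hit [-]
  5 | W B7 → L3 miss [D]
  6 | W B1 → L1 miss wb→B5 [D]
  7 | R B1 → L1 hit [D]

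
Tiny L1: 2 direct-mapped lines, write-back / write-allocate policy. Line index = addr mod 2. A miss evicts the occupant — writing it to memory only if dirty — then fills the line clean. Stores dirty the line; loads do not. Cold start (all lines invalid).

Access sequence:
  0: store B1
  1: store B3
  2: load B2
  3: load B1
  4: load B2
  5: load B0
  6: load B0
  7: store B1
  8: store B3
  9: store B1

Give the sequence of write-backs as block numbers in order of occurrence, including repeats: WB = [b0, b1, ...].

0: W B1 → L1 miss [D]
1: W B3 → L1 miss wb→B1 [D]
2: R B2 → L0 miss [-]
3: R B1 → L1 miss wb→B3 [-]
4: R B2 → L0 hit [-]
5: R B0 → L0 miss [-]
6: R B0 → L0 hit [-]
7: W B1 → L1 hit [D]
8: W B3 → L1 miss wb→B1 [D]
9: W B1 → L1 miss wb→B3 [D]

WB = [1, 3, 1, 3]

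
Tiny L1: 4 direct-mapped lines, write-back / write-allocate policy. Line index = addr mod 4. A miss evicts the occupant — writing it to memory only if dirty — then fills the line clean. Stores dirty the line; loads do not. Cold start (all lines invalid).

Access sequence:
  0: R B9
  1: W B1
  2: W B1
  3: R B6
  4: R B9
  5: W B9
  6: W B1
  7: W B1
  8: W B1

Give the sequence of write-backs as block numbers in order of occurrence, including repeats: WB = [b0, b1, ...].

WB = [1, 9]

  0 | R B9 → L1 miss [-]
  1 | W B1 → L1 miss [D]
  2 | W B1 → L1 hit [D]
  3 | R B6 → L2 miss [-]
  4 | R B9 → L1 miss wb→B1 [-]
  5 | W B9 → L1 hit [D]
  6 | W B1 → L1 miss wb→B9 [D]
  7 | W B1 → L1 hit [D]
  8 | W B1 → L1 hit [D]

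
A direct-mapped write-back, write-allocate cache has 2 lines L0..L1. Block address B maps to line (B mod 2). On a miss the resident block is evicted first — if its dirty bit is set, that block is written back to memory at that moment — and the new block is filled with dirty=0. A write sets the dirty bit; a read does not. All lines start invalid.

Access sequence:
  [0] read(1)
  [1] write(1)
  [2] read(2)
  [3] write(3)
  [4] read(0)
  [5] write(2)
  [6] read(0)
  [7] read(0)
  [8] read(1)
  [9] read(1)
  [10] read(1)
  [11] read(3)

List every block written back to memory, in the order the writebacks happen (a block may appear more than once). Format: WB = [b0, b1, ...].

WB = [1, 2, 3]

0: R B1 -> L1 miss  d=-]
1: W B1 -> L1 hit  d=D]
2: R B2 -> L0 miss  d=-]
3: W B3 -> L1 miss wb->B1  d=D]
4: R B0 -> L0 miss  d=-]
5: W B2 -> L0 miss  d=D]
6: R B0 -> L0 miss wb->B2  d=-]
7: R B0 -> L0 hit  d=-]
8: R B1 -> L1 miss wb->B3  d=-]
9: R B1 -> L1 hit  d=-]
10: R B1 -> L1 hit  d=-]
11: R B3 -> L1 miss  d=-]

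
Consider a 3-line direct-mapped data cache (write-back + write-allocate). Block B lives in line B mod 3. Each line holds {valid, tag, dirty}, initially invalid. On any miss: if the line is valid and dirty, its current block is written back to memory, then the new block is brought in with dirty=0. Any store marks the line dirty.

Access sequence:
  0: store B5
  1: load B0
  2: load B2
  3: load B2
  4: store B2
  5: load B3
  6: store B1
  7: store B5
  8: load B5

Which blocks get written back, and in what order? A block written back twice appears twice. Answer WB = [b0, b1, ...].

WB = [5, 2]

  0 | W B5 → L2 miss [D]
  1 | R B0 → L0 miss [-]
  2 | R B2 → L2 miss wb→B5 [-]
  3 | R B2 → L2 hit [-]
  4 | W B2 → L2 hit [D]
  5 | R B3 → L0 miss [-]
  6 | W B1 → L1 miss [D]
  7 | W B5 → L2 miss wb→B2 [D]
  8 | R B5 → L2 hit [D]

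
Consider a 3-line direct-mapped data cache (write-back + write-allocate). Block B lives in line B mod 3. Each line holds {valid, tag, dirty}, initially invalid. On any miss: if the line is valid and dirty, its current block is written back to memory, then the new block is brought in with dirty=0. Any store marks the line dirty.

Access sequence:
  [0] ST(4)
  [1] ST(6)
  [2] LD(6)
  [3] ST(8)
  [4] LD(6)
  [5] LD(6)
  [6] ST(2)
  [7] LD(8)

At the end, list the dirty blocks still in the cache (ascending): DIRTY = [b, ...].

0: W B4 → L1 miss [D]
1: W B6 → L0 miss [D]
2: R B6 → L0 hit [D]
3: W B8 → L2 miss [D]
4: R B6 → L0 hit [D]
5: R B6 → L0 hit [D]
6: W B2 → L2 miss wb→B8 [D]
7: R B8 → L2 miss wb→B2 [-]

DIRTY = [4, 6]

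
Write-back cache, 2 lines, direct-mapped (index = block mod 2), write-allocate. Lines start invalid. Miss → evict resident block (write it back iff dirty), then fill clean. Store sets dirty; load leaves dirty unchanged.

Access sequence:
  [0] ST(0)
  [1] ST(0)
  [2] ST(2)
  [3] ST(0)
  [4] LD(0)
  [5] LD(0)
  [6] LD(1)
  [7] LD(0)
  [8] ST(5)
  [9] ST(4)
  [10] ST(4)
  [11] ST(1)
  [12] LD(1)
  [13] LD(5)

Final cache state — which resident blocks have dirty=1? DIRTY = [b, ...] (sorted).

DIRTY = [4]

0: W B0 -> L0 miss  d=D]
1: W B0 -> L0 hit  d=D]
2: W B2 -> L0 miss wb->B0  d=D]
3: W B0 -> L0 miss wb->B2  d=D]
4: R B0 -> L0 hit  d=D]
5: R B0 -> L0 hit  d=D]
6: R B1 -> L1 miss  d=-]
7: R B0 -> L0 hit  d=D]
8: W B5 -> L1 miss  d=D]
9: W B4 -> L0 miss wb->B0  d=D]
10: W B4 -> L0 hit  d=D]
11: W B1 -> L1 miss wb->B5  d=D]
12: R B1 -> L1 hit  d=D]
13: R B5 -> L1 miss wb->B1  d=-]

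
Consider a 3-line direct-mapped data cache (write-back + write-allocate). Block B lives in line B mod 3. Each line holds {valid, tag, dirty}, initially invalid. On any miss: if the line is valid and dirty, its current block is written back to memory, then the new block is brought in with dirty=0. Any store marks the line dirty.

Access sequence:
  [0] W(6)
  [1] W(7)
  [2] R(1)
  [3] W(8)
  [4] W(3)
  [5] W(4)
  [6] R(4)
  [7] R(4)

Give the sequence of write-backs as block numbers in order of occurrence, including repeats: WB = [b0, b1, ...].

0: W B6 -> L0 miss  d=D]
1: W B7 -> L1 miss  d=D]
2: R B1 -> L1 miss wb->B7  d=-]
3: W B8 -> L2 miss  d=D]
4: W B3 -> L0 miss wb->B6  d=D]
5: W B4 -> L1 miss  d=D]
6: R B4 -> L1 hit  d=D]
7: R B4 -> L1 hit  d=D]

WB = [7, 6]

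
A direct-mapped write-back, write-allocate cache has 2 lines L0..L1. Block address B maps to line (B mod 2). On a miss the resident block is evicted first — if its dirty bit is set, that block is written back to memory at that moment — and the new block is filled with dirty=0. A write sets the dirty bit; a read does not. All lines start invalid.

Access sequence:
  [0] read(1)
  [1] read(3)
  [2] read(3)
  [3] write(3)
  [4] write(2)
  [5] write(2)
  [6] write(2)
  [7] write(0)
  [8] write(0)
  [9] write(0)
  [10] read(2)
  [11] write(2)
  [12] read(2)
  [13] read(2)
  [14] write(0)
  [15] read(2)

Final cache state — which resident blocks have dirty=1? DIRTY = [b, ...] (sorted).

0: R B1 -> L1 miss  d=-]
1: R B3 -> L1 miss  d=-]
2: R B3 -> L1 hit  d=-]
3: W B3 -> L1 hit  d=D]
4: W B2 -> L0 miss  d=D]
5: W B2 -> L0 hit  d=D]
6: W B2 -> L0 hit  d=D]
7: W B0 -> L0 miss wb->B2  d=D]
8: W B0 -> L0 hit  d=D]
9: W B0 -> L0 hit  d=D]
10: R B2 -> L0 miss wb->B0  d=-]
11: W B2 -> L0 hit  d=D]
12: R B2 -> L0 hit  d=D]
13: R B2 -> L0 hit  d=D]
14: W B0 -> L0 miss wb->B2  d=D]
15: R B2 -> L0 miss wb->B0  d=-]

DIRTY = [3]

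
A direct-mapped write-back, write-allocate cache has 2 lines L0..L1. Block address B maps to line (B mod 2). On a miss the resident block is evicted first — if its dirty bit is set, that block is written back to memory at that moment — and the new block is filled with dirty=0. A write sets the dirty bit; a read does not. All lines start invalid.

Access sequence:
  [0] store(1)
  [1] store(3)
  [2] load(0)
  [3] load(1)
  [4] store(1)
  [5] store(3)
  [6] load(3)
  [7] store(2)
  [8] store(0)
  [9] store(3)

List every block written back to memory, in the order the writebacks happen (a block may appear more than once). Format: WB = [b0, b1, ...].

0: W B1 -> L1 miss  d=D]
1: W B3 -> L1 miss wb->B1  d=D]
2: R B0 -> L0 miss  d=-]
3: R B1 -> L1 miss wb->B3  d=-]
4: W B1 -> L1 hit  d=D]
5: W B3 -> L1 miss wb->B1  d=D]
6: R B3 -> L1 hit  d=D]
7: W B2 -> L0 miss  d=D]
8: W B0 -> L0 miss wb->B2  d=D]
9: W B3 -> L1 hit  d=D]

WB = [1, 3, 1, 2]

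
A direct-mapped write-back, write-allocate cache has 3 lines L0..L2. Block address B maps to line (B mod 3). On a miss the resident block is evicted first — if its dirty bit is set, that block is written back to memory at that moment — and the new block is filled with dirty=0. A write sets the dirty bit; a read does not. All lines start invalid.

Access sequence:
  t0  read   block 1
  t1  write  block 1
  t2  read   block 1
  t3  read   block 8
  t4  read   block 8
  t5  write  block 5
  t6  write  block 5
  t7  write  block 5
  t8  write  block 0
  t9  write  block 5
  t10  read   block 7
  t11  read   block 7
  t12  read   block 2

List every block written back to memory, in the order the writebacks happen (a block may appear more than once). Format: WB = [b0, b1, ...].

WB = [1, 5]

0: R B1 → L1 miss [-]
1: W B1 → L1 hit [D]
2: R B1 → L1 hit [D]
3: R B8 → L2 miss [-]
4: R B8 → L2 hit [-]
5: W B5 → L2 miss [D]
6: W B5 → L2 hit [D]
7: W B5 → L2 hit [D]
8: W B0 → L0 miss [D]
9: W B5 → L2 hit [D]
10: R B7 → L1 miss wb→B1 [-]
11: R B7 → L1 hit [-]
12: R B2 → L2 miss wb→B5 [-]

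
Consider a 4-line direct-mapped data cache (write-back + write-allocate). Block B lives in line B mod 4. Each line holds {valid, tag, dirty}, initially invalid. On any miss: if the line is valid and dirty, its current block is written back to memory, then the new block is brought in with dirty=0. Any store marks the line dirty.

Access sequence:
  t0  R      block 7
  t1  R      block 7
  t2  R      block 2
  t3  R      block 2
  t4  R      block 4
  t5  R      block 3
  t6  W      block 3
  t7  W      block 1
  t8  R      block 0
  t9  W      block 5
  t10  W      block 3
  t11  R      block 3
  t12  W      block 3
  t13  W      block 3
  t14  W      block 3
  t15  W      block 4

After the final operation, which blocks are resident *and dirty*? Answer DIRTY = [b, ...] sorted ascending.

  0 | R B7 → L3 miss [-]
  1 | R B7 → L3 hit [-]
  2 | R B2 → L2 miss [-]
  3 | R B2 → L2 hit [-]
  4 | R B4 → L0 miss [-]
  5 | R B3 → L3 miss [-]
  6 | W B3 → L3 hit [D]
  7 | W B1 → L1 miss [D]
  8 | R B0 → L0 miss [-]
  9 | W B5 → L1 miss wb→B1 [D]
  10 | W B3 → L3 hit [D]
  11 | R B3 → L3 hit [D]
  12 | W B3 → L3 hit [D]
  13 | W B3 → L3 hit [D]
  14 | W B3 → L3 hit [D]
  15 | W B4 → L0 miss [D]

DIRTY = [3, 4, 5]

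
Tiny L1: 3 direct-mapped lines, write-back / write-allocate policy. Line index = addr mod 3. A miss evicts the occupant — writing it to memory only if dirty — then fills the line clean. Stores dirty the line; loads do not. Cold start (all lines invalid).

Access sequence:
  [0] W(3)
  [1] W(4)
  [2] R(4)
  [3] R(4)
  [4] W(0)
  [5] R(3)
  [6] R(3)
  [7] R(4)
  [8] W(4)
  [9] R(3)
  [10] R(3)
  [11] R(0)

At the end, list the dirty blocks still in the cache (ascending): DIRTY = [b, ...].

  0 | W B3 → L0 miss [D]
  1 | W B4 → L1 miss [D]
  2 | R B4 → L1 hit [D]
  3 | R B4 → L1 hit [D]
  4 | W B0 → L0 miss wb→B3 [D]
  5 | R B3 → L0 miss wb→B0 [-]
  6 | R B3 → L0 hit [-]
  7 | R B4 → L1 hit [D]
  8 | W B4 → L1 hit [D]
  9 | R B3 → L0 hit [-]
  10 | R B3 → L0 hit [-]
  11 | R B0 → L0 miss [-]

DIRTY = [4]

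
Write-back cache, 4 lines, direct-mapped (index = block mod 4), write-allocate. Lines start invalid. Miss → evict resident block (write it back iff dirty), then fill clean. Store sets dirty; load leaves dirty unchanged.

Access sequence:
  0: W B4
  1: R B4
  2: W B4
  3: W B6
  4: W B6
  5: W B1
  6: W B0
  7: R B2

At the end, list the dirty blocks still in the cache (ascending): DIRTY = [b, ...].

DIRTY = [0, 1]

  0 | W B4 → L0 miss [D]
  1 | R B4 → L0 hit [D]
  2 | W B4 → L0 hit [D]
  3 | W B6 → L2 miss [D]
  4 | W B6 → L2 hit [D]
  5 | W B1 → L1 miss [D]
  6 | W B0 → L0 miss wb→B4 [D]
  7 | R B2 → L2 miss wb→B6 [-]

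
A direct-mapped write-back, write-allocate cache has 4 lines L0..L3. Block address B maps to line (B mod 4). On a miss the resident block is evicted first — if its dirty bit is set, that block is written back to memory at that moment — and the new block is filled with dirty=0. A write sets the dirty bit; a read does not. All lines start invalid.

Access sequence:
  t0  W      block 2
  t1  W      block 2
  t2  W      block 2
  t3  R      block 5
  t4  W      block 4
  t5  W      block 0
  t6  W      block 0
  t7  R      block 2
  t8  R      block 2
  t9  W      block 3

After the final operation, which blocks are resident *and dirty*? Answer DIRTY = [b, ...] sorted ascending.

DIRTY = [0, 2, 3]

  0 | W B2 → L2 miss [D]
  1 | W B2 → L2 hit [D]
  2 | W B2 → L2 hit [D]
  3 | R B5 → L1 miss [-]
  4 | W B4 → L0 miss [D]
  5 | W B0 → L0 miss wb→B4 [D]
  6 | W B0 → L0 hit [D]
  7 | R B2 → L2 hit [D]
  8 | R B2 → L2 hit [D]
  9 | W B3 → L3 miss [D]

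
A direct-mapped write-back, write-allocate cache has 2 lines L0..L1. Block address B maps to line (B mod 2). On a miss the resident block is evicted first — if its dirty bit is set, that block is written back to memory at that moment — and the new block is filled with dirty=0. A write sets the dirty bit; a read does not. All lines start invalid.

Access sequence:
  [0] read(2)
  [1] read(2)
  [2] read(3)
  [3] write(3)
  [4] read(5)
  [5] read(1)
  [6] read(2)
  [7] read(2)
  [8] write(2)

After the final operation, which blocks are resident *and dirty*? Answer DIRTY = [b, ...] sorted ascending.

0: R B2 → L0 miss [-]
1: R B2 → L0 hit [-]
2: R B3 → L1 miss [-]
3: W B3 → L1 hit [D]
4: R B5 → L1 miss wb→B3 [-]
5: R B1 → L1 miss [-]
6: R B2 → L0 hit [-]
7: R B2 → L0 hit [-]
8: W B2 → L0 hit [D]

DIRTY = [2]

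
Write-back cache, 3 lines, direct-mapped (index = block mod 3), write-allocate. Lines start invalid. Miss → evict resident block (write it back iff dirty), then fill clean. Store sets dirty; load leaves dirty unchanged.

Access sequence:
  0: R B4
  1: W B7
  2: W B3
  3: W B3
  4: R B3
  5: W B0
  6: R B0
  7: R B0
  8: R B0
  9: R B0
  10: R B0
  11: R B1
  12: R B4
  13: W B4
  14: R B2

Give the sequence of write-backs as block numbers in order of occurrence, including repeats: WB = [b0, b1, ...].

WB = [3, 7]

0: R B4 -> L1 miss  d=-]
1: W B7 -> L1 miss  d=D]
2: W B3 -> L0 miss  d=D]
3: W B3 -> L0 hit  d=D]
4: R B3 -> L0 hit  d=D]
5: W B0 -> L0 miss wb->B3  d=D]
6: R B0 -> L0 hit  d=D]
7: R B0 -> L0 hit  d=D]
8: R B0 -> L0 hit  d=D]
9: R B0 -> L0 hit  d=D]
10: R B0 -> L0 hit  d=D]
11: R B1 -> L1 miss wb->B7  d=-]
12: R B4 -> L1 miss  d=-]
13: W B4 -> L1 hit  d=D]
14: R B2 -> L2 miss  d=-]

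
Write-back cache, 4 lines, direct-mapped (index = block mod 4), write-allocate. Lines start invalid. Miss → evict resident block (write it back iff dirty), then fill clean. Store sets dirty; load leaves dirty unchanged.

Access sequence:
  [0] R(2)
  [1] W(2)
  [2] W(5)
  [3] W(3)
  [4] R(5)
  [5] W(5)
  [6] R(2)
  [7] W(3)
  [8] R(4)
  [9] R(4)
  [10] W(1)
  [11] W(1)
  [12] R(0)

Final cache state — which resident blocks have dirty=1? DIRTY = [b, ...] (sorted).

DIRTY = [1, 2, 3]

0: R B2 → L2 miss [-]
1: W B2 → L2 hit [D]
2: W B5 → L1 miss [D]
3: W B3 → L3 miss [D]
4: R B5 → L1 hit [D]
5: W B5 → L1 hit [D]
6: R B2 → L2 hit [D]
7: W B3 → L3 hit [D]
8: R B4 → L0 miss [-]
9: R B4 → L0 hit [-]
10: W B1 → L1 miss wb→B5 [D]
11: W B1 → L1 hit [D]
12: R B0 → L0 miss [-]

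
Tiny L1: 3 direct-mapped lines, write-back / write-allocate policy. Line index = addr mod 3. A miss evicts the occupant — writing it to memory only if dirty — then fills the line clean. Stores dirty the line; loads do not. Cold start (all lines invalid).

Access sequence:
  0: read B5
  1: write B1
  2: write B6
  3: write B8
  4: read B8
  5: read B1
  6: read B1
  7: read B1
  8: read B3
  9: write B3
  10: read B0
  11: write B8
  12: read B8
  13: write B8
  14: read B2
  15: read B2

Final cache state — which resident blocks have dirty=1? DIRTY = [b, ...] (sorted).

  0 | R B5 → L2 miss [-]
  1 | W B1 → L1 miss [D]
  2 | W B6 → L0 miss [D]
  3 | W B8 → L2 miss [D]
  4 | R B8 → L2 hit [D]
  5 | R B1 → L1 hit [D]
  6 | R B1 → L1 hit [D]
  7 | R B1 → L1 hit [D]
  8 | R B3 → L0 miss wb→B6 [-]
  9 | W B3 → L0 hit [D]
  10 | R B0 → L0 miss wb→B3 [-]
  11 | W B8 → L2 hit [D]
  12 | R B8 → L2 hit [D]
  13 | W B8 → L2 hit [D]
  14 | R B2 → L2 miss wb→B8 [-]
  15 | R B2 → L2 hit [-]

DIRTY = [1]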